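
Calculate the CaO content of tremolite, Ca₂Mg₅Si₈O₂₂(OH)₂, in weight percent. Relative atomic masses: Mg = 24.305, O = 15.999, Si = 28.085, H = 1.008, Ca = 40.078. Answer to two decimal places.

M(Ca₂Mg₅Si₈O₂₂(OH)₂) = 812.353 g/mol; M(CaO) = 56.077 g/mol.
Moles CaO per formula unit = 2 Ca ÷ 1 = 2.0000.
CaO fraction = (2.0000 × 56.077) / 812.353 = 112.154/812.353 = 0.1381.

13.81 wt%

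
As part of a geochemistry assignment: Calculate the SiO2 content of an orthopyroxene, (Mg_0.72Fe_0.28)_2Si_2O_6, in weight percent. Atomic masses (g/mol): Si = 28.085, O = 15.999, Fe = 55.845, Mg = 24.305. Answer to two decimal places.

55.01 wt%

Molar mass of (Mg_0.72Fe_0.28)_2Si_2O_6 = 1.44×24.305 + 0.56×55.845 + 2×28.085 + 6×15.999 = 218.436 g/mol.
Each formula unit contains 2 Si, equivalent to 2/1 = 2.0000 mol SiO2.
M(SiO2) = 1×28.085 + 2×15.999 = 60.083 g/mol.
Mass of SiO2 per formula unit = 2.0000 × 60.083 = 120.166 g.
SiO2 wt% = 120.166 / 218.436 × 100 = 55.01%.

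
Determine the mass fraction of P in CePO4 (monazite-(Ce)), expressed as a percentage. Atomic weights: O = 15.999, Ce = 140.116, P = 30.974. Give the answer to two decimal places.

13.18 weight percent

M(CePO4) = 235.086 g/mol.
P contributes 1 × 30.974 = 30.974 g per mole.
30.974/235.086 = 0.1318 → 13.18%.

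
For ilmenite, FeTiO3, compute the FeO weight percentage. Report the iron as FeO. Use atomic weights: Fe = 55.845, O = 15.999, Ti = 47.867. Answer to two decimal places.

Molar mass of FeTiO3 = 1*55.845 + 1*47.867 + 3*15.999 = 151.709 g/mol.
Each formula unit contains 1 Fe, equivalent to 1/1 = 1.0000 mol FeO.
M(FeO) = 1×55.845 + 1×15.999 = 71.844 g/mol.
Mass of FeO per formula unit = 1.0000 × 71.844 = 71.844 g.
FeO wt% = 71.844 / 151.709 × 100 = 47.36%.

47.36 wt%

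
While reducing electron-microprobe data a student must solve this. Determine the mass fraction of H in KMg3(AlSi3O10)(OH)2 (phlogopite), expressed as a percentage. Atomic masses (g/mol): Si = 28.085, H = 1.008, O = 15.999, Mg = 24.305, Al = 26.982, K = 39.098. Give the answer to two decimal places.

Molar mass of KMg3(AlSi3O10)(OH)2: 1×39.098 + 3×24.305 + 1×26.982 + 3×28.085 + 12×15.999 + 2×1.008 = 417.254 g/mol.
Mass of H per formula unit: 2 × 1.008 = 2.016 g.
Weight fraction H = 2.016 / 417.254 = 0.0048.

0.48 wt%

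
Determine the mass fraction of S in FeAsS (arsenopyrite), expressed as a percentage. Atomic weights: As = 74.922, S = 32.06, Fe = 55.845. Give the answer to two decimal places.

Molar mass of FeAsS: 1*55.845 + 1*74.922 + 1*32.06 = 162.827 g/mol.
Mass of S per formula unit: 1 × 32.06 = 32.060 g.
Weight fraction S = 32.060 / 162.827 = 0.1969.

19.69 wt%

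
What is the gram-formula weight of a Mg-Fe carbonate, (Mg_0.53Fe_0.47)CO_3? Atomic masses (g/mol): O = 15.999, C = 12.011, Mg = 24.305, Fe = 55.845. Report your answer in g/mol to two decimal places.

99.14 g/mol

M = 0.53·24.305 + 0.47·55.845 + 1·12.011 + 3·15.999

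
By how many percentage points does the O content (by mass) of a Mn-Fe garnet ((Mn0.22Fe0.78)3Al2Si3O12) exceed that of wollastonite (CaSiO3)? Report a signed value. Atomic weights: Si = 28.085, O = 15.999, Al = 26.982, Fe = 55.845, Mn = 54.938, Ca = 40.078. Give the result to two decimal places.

-2.70 percentage points

First mineral: 191.988 g O in 497.143 g formula = 38.62 wt% O.
Second mineral: 47.997 g O in 116.160 g formula = 41.32 wt% O.
38.62% − 41.32% gives a difference of -2.70 percentage points.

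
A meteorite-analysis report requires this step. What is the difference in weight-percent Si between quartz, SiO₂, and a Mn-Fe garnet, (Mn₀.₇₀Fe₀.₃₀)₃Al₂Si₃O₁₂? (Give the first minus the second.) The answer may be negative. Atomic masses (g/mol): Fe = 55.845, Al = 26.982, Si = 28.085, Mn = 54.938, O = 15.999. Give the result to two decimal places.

Si in SiO₂: molar mass 60.083 g/mol; 1×28.085 = 28.085 g → 46.74 wt%.
Si in (Mn₀.₇₀Fe₀.₃₀)₃Al₂Si₃O₁₂: molar mass 495.837 g/mol; 3×28.085 = 84.255 g → 16.99 wt%.
Difference = 46.74 − 16.99 = 29.75 percentage points.

29.75 percentage points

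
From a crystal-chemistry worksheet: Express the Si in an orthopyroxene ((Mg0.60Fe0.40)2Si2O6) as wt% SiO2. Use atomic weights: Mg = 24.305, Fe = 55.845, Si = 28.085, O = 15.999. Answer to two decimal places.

M((Mg0.60Fe0.40)2Si2O6) = 226.006 g/mol; M(SiO2) = 60.083 g/mol.
Moles SiO2 per formula unit = 2 Si ÷ 1 = 2.0000.
SiO2 fraction = (2.0000 × 60.083) / 226.006 = 120.166/226.006 = 0.5317.

53.17 wt%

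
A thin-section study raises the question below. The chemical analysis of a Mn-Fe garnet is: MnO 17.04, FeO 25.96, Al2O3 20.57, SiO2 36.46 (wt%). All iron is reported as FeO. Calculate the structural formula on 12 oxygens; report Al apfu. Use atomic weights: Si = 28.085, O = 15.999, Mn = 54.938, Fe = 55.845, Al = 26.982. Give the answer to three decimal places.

MnO: 17.04/70.937 = 0.24021 mol → 0.24021 mol Mn, 0.24021 mol O.
FeO: 25.96/71.844 = 0.36134 mol → 0.36134 mol Fe, 0.36134 mol O.
Al2O3: 20.57/101.961 = 0.20174 mol → 0.40348 mol Al, 0.60522 mol O.
SiO2: 36.46/60.083 = 0.60683 mol → 0.60683 mol Si, 1.21366 mol O.
Total oxygen = 2.42043 mol. Normalization factor = 12/2.42043 = 4.95780.
Al per 12 O = 0.40348 × 4.95780 = 2.000.

2.000 Al apfu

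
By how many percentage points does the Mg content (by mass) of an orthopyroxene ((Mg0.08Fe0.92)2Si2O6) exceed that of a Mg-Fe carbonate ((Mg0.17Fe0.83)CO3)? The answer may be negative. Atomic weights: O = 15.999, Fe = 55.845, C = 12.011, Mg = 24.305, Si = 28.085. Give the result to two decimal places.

Mg in (Mg0.08Fe0.92)2Si2O6: molar mass 258.808 g/mol; 0.16×24.305 = 3.889 g → 1.50 wt%.
Mg in (Mg0.17Fe0.83)CO3: molar mass 110.491 g/mol; 0.17×24.305 = 4.132 g → 3.74 wt%.
Difference = 1.50 − 3.74 = -2.24 percentage points.

-2.24 percentage points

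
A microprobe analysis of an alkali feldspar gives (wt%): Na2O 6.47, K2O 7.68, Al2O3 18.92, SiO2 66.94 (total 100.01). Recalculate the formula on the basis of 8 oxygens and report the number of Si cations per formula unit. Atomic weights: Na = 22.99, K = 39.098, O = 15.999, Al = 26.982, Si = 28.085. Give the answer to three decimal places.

Na2O (M=61.979): mol = 0.10439; Na = 0.20878, O = 0.10439.
K2O (M=94.195): mol = 0.08153; K = 0.16306, O = 0.08153.
Al2O3 (M=101.961): mol = 0.18556; Al = 0.37112, O = 0.55668.
SiO2 (M=60.083): mol = 1.11413; Si = 1.11413, O = 2.22826.
ΣO = 2.97086; factor = 8/ΣO = 2.69282.
Si apfu = 1.11413 × 2.69282 = 3.000.

3.000 Si apfu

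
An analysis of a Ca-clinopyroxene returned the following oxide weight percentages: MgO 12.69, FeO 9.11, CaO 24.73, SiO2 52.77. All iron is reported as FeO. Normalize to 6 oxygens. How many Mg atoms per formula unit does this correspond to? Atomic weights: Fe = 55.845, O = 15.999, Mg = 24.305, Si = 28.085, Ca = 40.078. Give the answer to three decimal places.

0.716 Mg apfu

12.69 wt% MgO ÷ 40.304 g/mol = 0.31486 mol, giving 0.31486 Mg and 0.31486 O.
9.11 wt% FeO ÷ 71.844 g/mol = 0.12680 mol, giving 0.12680 Fe and 0.12680 O.
24.73 wt% CaO ÷ 56.077 g/mol = 0.44100 mol, giving 0.44100 Ca and 0.44100 O.
52.77 wt% SiO2 ÷ 60.083 g/mol = 0.87829 mol, giving 0.87829 Si and 1.75658 O.
Oxygen sums to 2.63924; scaling by 6/2.63924 = 2.27338 puts the formula on 6 O.
Mg: 0.31486 × 2.27338 = 0.716 atoms per formula unit.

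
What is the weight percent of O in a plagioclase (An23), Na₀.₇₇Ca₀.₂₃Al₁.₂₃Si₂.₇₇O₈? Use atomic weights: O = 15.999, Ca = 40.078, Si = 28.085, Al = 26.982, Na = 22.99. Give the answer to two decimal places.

48.14 weight percent

Molar mass of Na₀.₇₇Ca₀.₂₃Al₁.₂₃Si₂.₇₇O₈: 0.77*22.99 + 0.23*40.078 + 1.23*26.982 + 2.77*28.085 + 8*15.999 = 265.896 g/mol.
Mass of O per formula unit: 8 × 15.999 = 127.992 g.
Weight fraction O = 127.992 / 265.896 = 0.4814.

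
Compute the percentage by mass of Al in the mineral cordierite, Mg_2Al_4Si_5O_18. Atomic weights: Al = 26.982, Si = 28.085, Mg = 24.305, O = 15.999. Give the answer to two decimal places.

Formula mass = 2*24.305 + 4*26.982 + 5*28.085 + 18*15.999 = 584.945 g/mol, of which 107.928 g is Al.
So Al makes up 107.928/584.945 = 0.1845 of the mass, i.e. 18.45%.

18.45 mass %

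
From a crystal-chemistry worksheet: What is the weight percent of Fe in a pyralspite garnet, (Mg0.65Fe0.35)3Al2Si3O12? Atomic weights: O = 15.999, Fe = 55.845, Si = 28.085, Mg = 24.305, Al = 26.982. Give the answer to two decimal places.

13.44 weight percent

M((Mg0.65Fe0.35)3Al2Si3O12) = 436.239 g/mol.
Fe contributes 1.05 × 55.845 = 58.637 g per mole.
58.637/436.239 = 0.1344 → 13.44%.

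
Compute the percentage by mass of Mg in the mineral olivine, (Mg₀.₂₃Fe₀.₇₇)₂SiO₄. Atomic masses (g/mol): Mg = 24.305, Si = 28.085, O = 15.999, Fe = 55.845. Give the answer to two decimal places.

5.91 weight percent

Molar mass of (Mg₀.₂₃Fe₀.₇₇)₂SiO₄: 0.46×24.305 + 1.54×55.845 + 1×28.085 + 4×15.999 = 189.263 g/mol.
Mass of Mg per formula unit: 0.46 × 24.305 = 11.180 g.
Weight fraction Mg = 11.180 / 189.263 = 0.0591.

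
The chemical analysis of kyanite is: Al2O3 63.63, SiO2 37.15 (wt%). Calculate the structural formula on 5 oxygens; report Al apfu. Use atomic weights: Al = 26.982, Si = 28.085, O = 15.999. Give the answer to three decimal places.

Al2O3: 63.63/101.961 = 0.62406 mol → 1.24812 mol Al, 1.87218 mol O.
SiO2: 37.15/60.083 = 0.61831 mol → 0.61831 mol Si, 1.23662 mol O.
Total oxygen = 3.10880 mol. Normalization factor = 5/3.10880 = 1.60834.
Al per 5 O = 1.24812 × 1.60834 = 2.007.

2.007 Al apfu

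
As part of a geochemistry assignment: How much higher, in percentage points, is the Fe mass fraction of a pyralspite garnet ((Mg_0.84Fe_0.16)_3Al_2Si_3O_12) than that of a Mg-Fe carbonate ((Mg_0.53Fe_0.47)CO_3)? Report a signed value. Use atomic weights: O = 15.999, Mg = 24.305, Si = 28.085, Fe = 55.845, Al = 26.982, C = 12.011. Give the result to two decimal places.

-20.07 percentage points

Fe in (Mg_0.84Fe_0.16)_3Al_2Si_3O_12: molar mass 418.261 g/mol; 0.48×55.845 = 26.806 g → 6.41 wt%.
Fe in (Mg_0.53Fe_0.47)CO_3: molar mass 99.137 g/mol; 0.47×55.845 = 26.247 g → 26.48 wt%.
Difference = 6.41 − 26.48 = -20.07 percentage points.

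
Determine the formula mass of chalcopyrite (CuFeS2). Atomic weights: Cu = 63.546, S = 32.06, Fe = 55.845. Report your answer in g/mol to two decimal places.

183.51 g/mol

M = 1×63.546 + 1×55.845 + 2×32.06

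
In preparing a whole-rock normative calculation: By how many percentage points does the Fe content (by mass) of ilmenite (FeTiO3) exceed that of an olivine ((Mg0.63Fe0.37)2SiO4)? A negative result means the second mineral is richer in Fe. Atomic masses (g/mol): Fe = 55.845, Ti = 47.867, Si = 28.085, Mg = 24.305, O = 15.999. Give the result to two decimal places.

M(FeTiO3) = 151.709 g/mol, so wt% Fe = 55.845/151.709 × 100 = 36.81%.
M((Mg0.63Fe0.37)2SiO4) = 164.031 g/mol, so wt% Fe = 41.325/164.031 × 100 = 25.19%.
36.81 − 25.19 = 11.62 pp.

11.62 percentage points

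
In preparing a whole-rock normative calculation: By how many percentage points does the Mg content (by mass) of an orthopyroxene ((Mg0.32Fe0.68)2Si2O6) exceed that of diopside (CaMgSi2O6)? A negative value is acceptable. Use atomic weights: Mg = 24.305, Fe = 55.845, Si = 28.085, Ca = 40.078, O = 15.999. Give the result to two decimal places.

-4.84 percentage points

Mg in (Mg0.32Fe0.68)2Si2O6: molar mass 243.668 g/mol; 0.64×24.305 = 15.555 g → 6.38 wt%.
Mg in CaMgSi2O6: molar mass 216.547 g/mol; 1×24.305 = 24.305 g → 11.22 wt%.
Difference = 6.38 − 11.22 = -4.84 percentage points.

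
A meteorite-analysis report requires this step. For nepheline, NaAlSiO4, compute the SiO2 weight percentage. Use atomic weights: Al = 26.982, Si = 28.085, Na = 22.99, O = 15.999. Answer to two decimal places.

M(NaAlSiO4) = 142.053 g/mol; M(SiO2) = 60.083 g/mol.
Moles SiO2 per formula unit = 1 Si ÷ 1 = 1.0000.
SiO2 fraction = (1.0000 × 60.083) / 142.053 = 60.083/142.053 = 0.4230.

42.30 wt%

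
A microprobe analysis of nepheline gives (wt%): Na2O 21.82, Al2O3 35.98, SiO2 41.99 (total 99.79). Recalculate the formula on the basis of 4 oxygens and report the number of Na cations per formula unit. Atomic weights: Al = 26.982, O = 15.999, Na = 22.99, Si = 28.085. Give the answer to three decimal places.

1.003 Na apfu

21.82 wt% Na2O ÷ 61.979 g/mol = 0.35205 mol, giving 0.70410 Na and 0.35205 O.
35.98 wt% Al2O3 ÷ 101.961 g/mol = 0.35288 mol, giving 0.70576 Al and 1.05864 O.
41.99 wt% SiO2 ÷ 60.083 g/mol = 0.69887 mol, giving 0.69887 Si and 1.39774 O.
Oxygen sums to 2.80843; scaling by 4/2.80843 = 1.42428 puts the formula on 4 O.
Na: 0.70410 × 1.42428 = 1.003 atoms per formula unit.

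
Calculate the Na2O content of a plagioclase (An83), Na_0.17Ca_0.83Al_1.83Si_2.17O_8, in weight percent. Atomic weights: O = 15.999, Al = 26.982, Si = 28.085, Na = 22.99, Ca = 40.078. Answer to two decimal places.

M(Na_0.17Ca_0.83Al_1.83Si_2.17O_8) = 275.487 g/mol; M(Na2O) = 61.979 g/mol.
Moles Na2O per formula unit = 0.17 Na ÷ 2 = 0.0850.
Na2O fraction = (0.0850 × 61.979) / 275.487 = 5.268/275.487 = 0.0191.

1.91 wt%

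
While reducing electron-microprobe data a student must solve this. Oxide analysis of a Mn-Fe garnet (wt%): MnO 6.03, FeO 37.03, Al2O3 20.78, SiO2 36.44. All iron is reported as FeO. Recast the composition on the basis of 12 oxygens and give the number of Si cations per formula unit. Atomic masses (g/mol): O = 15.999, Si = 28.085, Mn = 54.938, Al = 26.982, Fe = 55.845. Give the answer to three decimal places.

MnO: 6.03/70.937 = 0.08501 mol → 0.08501 mol Mn, 0.08501 mol O.
FeO: 37.03/71.844 = 0.51542 mol → 0.51542 mol Fe, 0.51542 mol O.
Al2O3: 20.78/101.961 = 0.20380 mol → 0.40760 mol Al, 0.61140 mol O.
SiO2: 36.44/60.083 = 0.60649 mol → 0.60649 mol Si, 1.21298 mol O.
Total oxygen = 2.42481 mol. Normalization factor = 12/2.42481 = 4.94884.
Si per 12 O = 0.60649 × 4.94884 = 3.001.

3.001 Si apfu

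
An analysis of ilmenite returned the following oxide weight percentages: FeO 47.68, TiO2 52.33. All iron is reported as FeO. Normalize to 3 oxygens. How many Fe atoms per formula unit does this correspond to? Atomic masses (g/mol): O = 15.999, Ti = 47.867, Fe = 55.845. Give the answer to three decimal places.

1.009 Fe apfu

47.68 wt% FeO ÷ 71.844 g/mol = 0.66366 mol, giving 0.66366 Fe and 0.66366 O.
52.33 wt% TiO2 ÷ 79.865 g/mol = 0.65523 mol, giving 0.65523 Ti and 1.31046 O.
Oxygen sums to 1.97412; scaling by 3/1.97412 = 1.51966 puts the formula on 3 O.
Fe: 0.66366 × 1.51966 = 1.009 atoms per formula unit.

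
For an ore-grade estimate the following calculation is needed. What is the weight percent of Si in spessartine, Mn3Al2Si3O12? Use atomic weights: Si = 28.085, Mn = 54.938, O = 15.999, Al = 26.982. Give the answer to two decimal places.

17.02 wt%

Molar mass of Mn3Al2Si3O12: 3×54.938 + 2×26.982 + 3×28.085 + 12×15.999 = 495.021 g/mol.
Mass of Si per formula unit: 3 × 28.085 = 84.255 g.
Weight fraction Si = 84.255 / 495.021 = 0.1702.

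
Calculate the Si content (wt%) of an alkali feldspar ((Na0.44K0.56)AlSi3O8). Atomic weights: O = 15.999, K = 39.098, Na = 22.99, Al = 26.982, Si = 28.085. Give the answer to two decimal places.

Formula mass = 0.44*22.99 + 0.56*39.098 + 1*26.982 + 3*28.085 + 8*15.999 = 271.239 g/mol, of which 84.255 g is Si.
So Si makes up 84.255/271.239 = 0.3106 of the mass, i.e. 31.06%.

31.06 wt%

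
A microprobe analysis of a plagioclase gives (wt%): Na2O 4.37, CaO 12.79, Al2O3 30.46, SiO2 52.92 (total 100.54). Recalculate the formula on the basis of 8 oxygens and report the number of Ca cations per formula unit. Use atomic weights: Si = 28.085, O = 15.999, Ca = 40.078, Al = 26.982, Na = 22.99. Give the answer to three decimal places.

Na2O (M=61.979): mol = 0.07051; Na = 0.14102, O = 0.07051.
CaO (M=56.077): mol = 0.22808; Ca = 0.22808, O = 0.22808.
Al2O3 (M=101.961): mol = 0.29874; Al = 0.59748, O = 0.89622.
SiO2 (M=60.083): mol = 0.88078; Si = 0.88078, O = 1.76156.
ΣO = 2.95637; factor = 8/ΣO = 2.70602.
Ca apfu = 0.22808 × 2.70602 = 0.617.

0.617 Ca apfu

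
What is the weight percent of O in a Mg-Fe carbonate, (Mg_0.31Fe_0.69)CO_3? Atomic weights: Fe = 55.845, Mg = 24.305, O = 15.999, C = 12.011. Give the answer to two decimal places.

Molar mass of (Mg_0.31Fe_0.69)CO_3: 0.31·24.305 + 0.69·55.845 + 1·12.011 + 3·15.999 = 106.076 g/mol.
Mass of O per formula unit: 3 × 15.999 = 47.997 g.
Weight fraction O = 47.997 / 106.076 = 0.4525.

45.25 mass %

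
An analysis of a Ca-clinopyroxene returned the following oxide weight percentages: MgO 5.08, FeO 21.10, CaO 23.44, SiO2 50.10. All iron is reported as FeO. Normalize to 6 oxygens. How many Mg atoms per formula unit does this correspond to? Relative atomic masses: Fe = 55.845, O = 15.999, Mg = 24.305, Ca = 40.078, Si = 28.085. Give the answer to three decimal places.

0.302 Mg apfu

MgO: 5.08/40.304 = 0.12604 mol → 0.12604 mol Mg, 0.12604 mol O.
FeO: 21.10/71.844 = 0.29369 mol → 0.29369 mol Fe, 0.29369 mol O.
CaO: 23.44/56.077 = 0.41800 mol → 0.41800 mol Ca, 0.41800 mol O.
SiO2: 50.10/60.083 = 0.83385 mol → 0.83385 mol Si, 1.66770 mol O.
Total oxygen = 2.50543 mol. Normalization factor = 6/2.50543 = 2.39480.
Mg per 6 O = 0.12604 × 2.39480 = 0.302.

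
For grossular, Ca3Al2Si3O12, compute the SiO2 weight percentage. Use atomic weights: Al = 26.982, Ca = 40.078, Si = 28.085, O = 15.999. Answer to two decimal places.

40.02 wt%

Formula mass = 450.441 g/mol.
3 Si → 3.0000 mol SiO2 per formula unit; M(SiO2) = 60.083, so SiO2 mass = 180.249 g.
180.249/450.441 × 100 = 40.02 wt%.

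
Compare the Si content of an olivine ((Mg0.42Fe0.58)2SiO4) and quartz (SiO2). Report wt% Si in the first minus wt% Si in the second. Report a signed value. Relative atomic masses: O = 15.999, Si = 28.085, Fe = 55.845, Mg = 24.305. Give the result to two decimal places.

Si in (Mg0.42Fe0.58)2SiO4: molar mass 177.277 g/mol; 1×28.085 = 28.085 g → 15.84 wt%.
Si in SiO2: molar mass 60.083 g/mol; 1×28.085 = 28.085 g → 46.74 wt%.
Difference = 15.84 − 46.74 = -30.90 percentage points.

-30.90 percentage points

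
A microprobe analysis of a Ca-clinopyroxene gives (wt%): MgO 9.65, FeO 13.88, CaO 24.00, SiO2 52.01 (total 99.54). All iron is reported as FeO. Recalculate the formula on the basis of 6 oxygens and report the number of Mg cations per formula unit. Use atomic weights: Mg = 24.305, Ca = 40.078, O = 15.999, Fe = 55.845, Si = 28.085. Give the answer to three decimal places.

0.554 Mg apfu

MgO: 9.65/40.304 = 0.23943 mol → 0.23943 mol Mg, 0.23943 mol O.
FeO: 13.88/71.844 = 0.19320 mol → 0.19320 mol Fe, 0.19320 mol O.
CaO: 24.00/56.077 = 0.42798 mol → 0.42798 mol Ca, 0.42798 mol O.
SiO2: 52.01/60.083 = 0.86564 mol → 0.86564 mol Si, 1.73128 mol O.
Total oxygen = 2.59189 mol. Normalization factor = 6/2.59189 = 2.31491.
Mg per 6 O = 0.23943 × 2.31491 = 0.554.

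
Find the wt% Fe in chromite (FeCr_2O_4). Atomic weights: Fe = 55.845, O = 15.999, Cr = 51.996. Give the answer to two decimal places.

M(FeCr_2O_4) = 223.833 g/mol.
Fe contributes 1 × 55.845 = 55.845 g per mole.
55.845/223.833 = 0.2495 → 24.95%.

24.95 weight percent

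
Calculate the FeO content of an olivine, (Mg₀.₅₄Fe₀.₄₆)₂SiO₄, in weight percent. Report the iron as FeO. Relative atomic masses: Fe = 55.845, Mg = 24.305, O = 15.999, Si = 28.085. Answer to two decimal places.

Molar mass of (Mg₀.₅₄Fe₀.₄₆)₂SiO₄ = 1.08·24.305 + 0.92·55.845 + 1·28.085 + 4·15.999 = 169.708 g/mol.
Each formula unit contains 0.92 Fe, equivalent to 0.92/1 = 0.9200 mol FeO.
M(FeO) = 1×55.845 + 1×15.999 = 71.844 g/mol.
Mass of FeO per formula unit = 0.9200 × 71.844 = 66.096 g.
FeO wt% = 66.096 / 169.708 × 100 = 38.95%.

38.95 wt%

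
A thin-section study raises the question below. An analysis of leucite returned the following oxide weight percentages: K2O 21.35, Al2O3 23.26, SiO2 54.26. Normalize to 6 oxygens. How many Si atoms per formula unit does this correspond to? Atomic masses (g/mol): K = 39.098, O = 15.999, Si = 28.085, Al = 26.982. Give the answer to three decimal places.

1.994 Si apfu

K2O (M=94.195): mol = 0.22666; K = 0.45332, O = 0.22666.
Al2O3 (M=101.961): mol = 0.22813; Al = 0.45626, O = 0.68439.
SiO2 (M=60.083): mol = 0.90308; Si = 0.90308, O = 1.80616.
ΣO = 2.71721; factor = 6/ΣO = 2.20815.
Si apfu = 0.90308 × 2.20815 = 1.994.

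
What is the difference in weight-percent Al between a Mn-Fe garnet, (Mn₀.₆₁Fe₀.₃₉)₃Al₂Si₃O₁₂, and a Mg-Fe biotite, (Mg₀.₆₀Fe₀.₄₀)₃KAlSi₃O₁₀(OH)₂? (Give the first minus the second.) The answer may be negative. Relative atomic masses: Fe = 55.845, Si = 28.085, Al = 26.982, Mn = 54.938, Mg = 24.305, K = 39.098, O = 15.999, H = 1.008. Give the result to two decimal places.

First mineral: 53.964 g Al in 496.082 g formula = 10.88 wt% Al.
Second mineral: 26.982 g Al in 455.102 g formula = 5.93 wt% Al.
10.88% − 5.93% gives a difference of 4.95 percentage points.

4.95 percentage points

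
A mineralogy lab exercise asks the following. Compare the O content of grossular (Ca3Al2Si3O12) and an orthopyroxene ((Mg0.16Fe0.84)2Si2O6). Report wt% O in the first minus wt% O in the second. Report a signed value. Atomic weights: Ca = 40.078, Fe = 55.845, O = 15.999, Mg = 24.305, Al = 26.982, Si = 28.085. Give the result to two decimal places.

4.79 percentage points

M(Ca3Al2Si3O12) = 450.441 g/mol, so wt% O = 191.988/450.441 × 100 = 42.62%.
M((Mg0.16Fe0.84)2Si2O6) = 253.761 g/mol, so wt% O = 95.994/253.761 × 100 = 37.83%.
42.62 − 37.83 = 4.79 pp.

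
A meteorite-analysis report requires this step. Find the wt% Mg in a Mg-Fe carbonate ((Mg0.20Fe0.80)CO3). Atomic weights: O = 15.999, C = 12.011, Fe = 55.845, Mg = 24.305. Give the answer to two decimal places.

M((Mg0.20Fe0.80)CO3) = 109.545 g/mol.
Mg contributes 0.20 × 24.305 = 4.861 g per mole.
4.861/109.545 = 0.0444 → 4.44%.

4.44 weight percent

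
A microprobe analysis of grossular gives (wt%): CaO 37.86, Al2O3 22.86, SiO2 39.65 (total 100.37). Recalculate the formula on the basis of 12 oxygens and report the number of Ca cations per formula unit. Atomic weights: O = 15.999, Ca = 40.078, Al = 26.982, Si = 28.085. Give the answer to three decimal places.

3.037 Ca apfu

CaO: 37.86/56.077 = 0.67514 mol → 0.67514 mol Ca, 0.67514 mol O.
Al2O3: 22.86/101.961 = 0.22420 mol → 0.44840 mol Al, 0.67260 mol O.
SiO2: 39.65/60.083 = 0.65992 mol → 0.65992 mol Si, 1.31984 mol O.
Total oxygen = 2.66758 mol. Normalization factor = 12/2.66758 = 4.49846.
Ca per 12 O = 0.67514 × 4.49846 = 3.037.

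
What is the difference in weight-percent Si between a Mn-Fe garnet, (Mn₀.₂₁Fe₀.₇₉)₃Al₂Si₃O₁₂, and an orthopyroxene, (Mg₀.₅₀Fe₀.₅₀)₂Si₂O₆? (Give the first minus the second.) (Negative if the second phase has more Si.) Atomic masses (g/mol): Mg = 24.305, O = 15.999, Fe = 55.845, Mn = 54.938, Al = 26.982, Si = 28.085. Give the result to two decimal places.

-7.23 percentage points

M((Mn₀.₂₁Fe₀.₇₉)₃Al₂Si₃O₁₂) = 497.171 g/mol, so wt% Si = 84.255/497.171 × 100 = 16.95%.
M((Mg₀.₅₀Fe₀.₅₀)₂Si₂O₆) = 232.314 g/mol, so wt% Si = 56.170/232.314 × 100 = 24.18%.
16.95 − 24.18 = -7.23 pp.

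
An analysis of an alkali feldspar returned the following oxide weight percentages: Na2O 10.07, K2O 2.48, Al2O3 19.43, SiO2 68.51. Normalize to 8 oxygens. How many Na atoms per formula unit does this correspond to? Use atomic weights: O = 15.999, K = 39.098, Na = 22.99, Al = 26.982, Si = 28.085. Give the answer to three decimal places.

0.855 Na apfu

Na2O: 10.07/61.979 = 0.16247 mol → 0.32494 mol Na, 0.16247 mol O.
K2O: 2.48/94.195 = 0.02633 mol → 0.05266 mol K, 0.02633 mol O.
Al2O3: 19.43/101.961 = 0.19056 mol → 0.38112 mol Al, 0.57168 mol O.
SiO2: 68.51/60.083 = 1.14026 mol → 1.14026 mol Si, 2.28052 mol O.
Total oxygen = 3.04100 mol. Normalization factor = 8/3.04100 = 2.63071.
Na per 8 O = 0.32494 × 2.63071 = 0.855.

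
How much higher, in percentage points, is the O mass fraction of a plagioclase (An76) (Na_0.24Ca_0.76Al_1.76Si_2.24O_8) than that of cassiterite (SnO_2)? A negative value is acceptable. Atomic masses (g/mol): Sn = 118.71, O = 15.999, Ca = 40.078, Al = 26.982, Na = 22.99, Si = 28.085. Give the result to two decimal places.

25.42 percentage points

M(Na_0.24Ca_0.76Al_1.76Si_2.24O_8) = 274.368 g/mol, so wt% O = 127.992/274.368 × 100 = 46.65%.
M(SnO_2) = 150.708 g/mol, so wt% O = 31.998/150.708 × 100 = 21.23%.
46.65 − 21.23 = 25.42 pp.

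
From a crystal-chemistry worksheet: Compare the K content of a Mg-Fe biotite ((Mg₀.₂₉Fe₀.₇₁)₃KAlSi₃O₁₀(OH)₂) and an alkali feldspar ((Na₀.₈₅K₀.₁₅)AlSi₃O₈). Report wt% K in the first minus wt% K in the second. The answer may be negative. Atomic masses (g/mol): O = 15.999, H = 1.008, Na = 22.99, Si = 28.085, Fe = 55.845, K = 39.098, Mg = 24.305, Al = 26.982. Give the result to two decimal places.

K in (Mg₀.₂₉Fe₀.₇₁)₃KAlSi₃O₁₀(OH)₂: molar mass 484.434 g/mol; 1×39.098 = 39.098 g → 8.07 wt%.
K in (Na₀.₈₅K₀.₁₅)AlSi₃O₈: molar mass 264.635 g/mol; 0.15×39.098 = 5.865 g → 2.22 wt%.
Difference = 8.07 − 2.22 = 5.85 percentage points.

5.85 percentage points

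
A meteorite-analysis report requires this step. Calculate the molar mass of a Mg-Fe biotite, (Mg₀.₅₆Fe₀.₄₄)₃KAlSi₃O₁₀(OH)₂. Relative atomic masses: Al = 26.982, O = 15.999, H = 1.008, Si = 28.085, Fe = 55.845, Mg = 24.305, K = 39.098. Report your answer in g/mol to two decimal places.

M = 1.68(24.305) + 1.32(55.845) + 1(39.098) + 1(26.982) + 3(28.085) + 12(15.999) + 2(1.008)

458.89 g/mol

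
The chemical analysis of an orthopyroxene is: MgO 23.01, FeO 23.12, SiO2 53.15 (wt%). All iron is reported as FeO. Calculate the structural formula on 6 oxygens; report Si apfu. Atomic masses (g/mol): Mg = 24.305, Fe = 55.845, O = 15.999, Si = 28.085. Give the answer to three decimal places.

MgO: 23.01/40.304 = 0.57091 mol → 0.57091 mol Mg, 0.57091 mol O.
FeO: 23.12/71.844 = 0.32181 mol → 0.32181 mol Fe, 0.32181 mol O.
SiO2: 53.15/60.083 = 0.88461 mol → 0.88461 mol Si, 1.76922 mol O.
Total oxygen = 2.66194 mol. Normalization factor = 6/2.66194 = 2.25400.
Si per 6 O = 0.88461 × 2.25400 = 1.994.

1.994 Si apfu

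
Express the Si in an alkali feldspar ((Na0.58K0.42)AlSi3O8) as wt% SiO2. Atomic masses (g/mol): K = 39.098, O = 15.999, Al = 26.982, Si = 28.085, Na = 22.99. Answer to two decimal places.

Molar mass of (Na0.58K0.42)AlSi3O8 = 0.58×22.99 + 0.42×39.098 + 1×26.982 + 3×28.085 + 8×15.999 = 268.984 g/mol.
Each formula unit contains 3 Si, equivalent to 3/1 = 3.0000 mol SiO2.
M(SiO2) = 1×28.085 + 2×15.999 = 60.083 g/mol.
Mass of SiO2 per formula unit = 3.0000 × 60.083 = 180.249 g.
SiO2 wt% = 180.249 / 268.984 × 100 = 67.01%.

67.01 wt%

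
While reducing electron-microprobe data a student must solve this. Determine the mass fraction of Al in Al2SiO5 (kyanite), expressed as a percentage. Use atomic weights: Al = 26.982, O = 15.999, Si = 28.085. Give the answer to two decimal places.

33.30 wt%

Molar mass of Al2SiO5: 2*26.982 + 1*28.085 + 5*15.999 = 162.044 g/mol.
Mass of Al per formula unit: 2 × 26.982 = 53.964 g.
Weight fraction Al = 53.964 / 162.044 = 0.3330.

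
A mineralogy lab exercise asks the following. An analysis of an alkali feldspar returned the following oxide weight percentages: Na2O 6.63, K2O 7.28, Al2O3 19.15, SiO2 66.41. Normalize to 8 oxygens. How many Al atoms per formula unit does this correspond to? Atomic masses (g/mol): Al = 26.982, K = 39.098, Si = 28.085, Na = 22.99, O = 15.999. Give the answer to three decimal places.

1.016 Al apfu

Na2O: 6.63/61.979 = 0.10697 mol → 0.21394 mol Na, 0.10697 mol O.
K2O: 7.28/94.195 = 0.07729 mol → 0.15458 mol K, 0.07729 mol O.
Al2O3: 19.15/101.961 = 0.18782 mol → 0.37564 mol Al, 0.56346 mol O.
SiO2: 66.41/60.083 = 1.10530 mol → 1.10530 mol Si, 2.21060 mol O.
Total oxygen = 2.95832 mol. Normalization factor = 8/2.95832 = 2.70424.
Al per 8 O = 0.37564 × 2.70424 = 1.016.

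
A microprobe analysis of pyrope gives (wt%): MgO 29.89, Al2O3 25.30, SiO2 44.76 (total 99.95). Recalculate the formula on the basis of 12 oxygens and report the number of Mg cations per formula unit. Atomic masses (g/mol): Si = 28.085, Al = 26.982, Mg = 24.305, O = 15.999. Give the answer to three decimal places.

MgO (M=40.304): mol = 0.74161; Mg = 0.74161, O = 0.74161.
Al2O3 (M=101.961): mol = 0.24813; Al = 0.49626, O = 0.74439.
SiO2 (M=60.083): mol = 0.74497; Si = 0.74497, O = 1.48994.
ΣO = 2.97594; factor = 12/ΣO = 4.03234.
Mg apfu = 0.74161 × 4.03234 = 2.990.

2.990 Mg apfu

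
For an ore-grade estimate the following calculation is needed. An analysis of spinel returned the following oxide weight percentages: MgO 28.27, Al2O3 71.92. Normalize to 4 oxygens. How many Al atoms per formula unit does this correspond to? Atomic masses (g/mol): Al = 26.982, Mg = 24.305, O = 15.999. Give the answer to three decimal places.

2.003 Al apfu

28.27 wt% MgO ÷ 40.304 g/mol = 0.70142 mol, giving 0.70142 Mg and 0.70142 O.
71.92 wt% Al2O3 ÷ 101.961 g/mol = 0.70537 mol, giving 1.41074 Al and 2.11611 O.
Oxygen sums to 2.81753; scaling by 4/2.81753 = 1.41968 puts the formula on 4 O.
Al: 1.41074 × 1.41968 = 2.003 atoms per formula unit.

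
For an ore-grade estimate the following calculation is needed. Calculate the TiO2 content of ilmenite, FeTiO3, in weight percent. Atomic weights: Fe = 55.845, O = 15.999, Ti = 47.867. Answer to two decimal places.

52.64 wt%

M(FeTiO3) = 151.709 g/mol; M(TiO2) = 79.865 g/mol.
Moles TiO2 per formula unit = 1 Ti ÷ 1 = 1.0000.
TiO2 fraction = (1.0000 × 79.865) / 151.709 = 79.865/151.709 = 0.5264.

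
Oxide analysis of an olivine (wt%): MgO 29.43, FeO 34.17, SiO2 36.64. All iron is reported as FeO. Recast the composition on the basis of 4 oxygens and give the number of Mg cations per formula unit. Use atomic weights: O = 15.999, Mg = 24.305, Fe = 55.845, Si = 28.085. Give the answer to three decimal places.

1.204 Mg apfu

29.43 wt% MgO ÷ 40.304 g/mol = 0.73020 mol, giving 0.73020 Mg and 0.73020 O.
34.17 wt% FeO ÷ 71.844 g/mol = 0.47561 mol, giving 0.47561 Fe and 0.47561 O.
36.64 wt% SiO2 ÷ 60.083 g/mol = 0.60982 mol, giving 0.60982 Si and 1.21964 O.
Oxygen sums to 2.42545; scaling by 4/2.42545 = 1.64918 puts the formula on 4 O.
Mg: 0.73020 × 1.64918 = 1.204 atoms per formula unit.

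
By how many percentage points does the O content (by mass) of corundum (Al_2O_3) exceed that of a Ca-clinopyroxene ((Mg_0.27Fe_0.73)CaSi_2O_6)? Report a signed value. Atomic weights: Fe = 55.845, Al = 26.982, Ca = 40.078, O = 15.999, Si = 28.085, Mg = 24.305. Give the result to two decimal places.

First mineral: 47.997 g O in 101.961 g formula = 47.07 wt% O.
Second mineral: 95.994 g O in 239.571 g formula = 40.07 wt% O.
47.07% − 40.07% gives a difference of 7.00 percentage points.

7.00 percentage points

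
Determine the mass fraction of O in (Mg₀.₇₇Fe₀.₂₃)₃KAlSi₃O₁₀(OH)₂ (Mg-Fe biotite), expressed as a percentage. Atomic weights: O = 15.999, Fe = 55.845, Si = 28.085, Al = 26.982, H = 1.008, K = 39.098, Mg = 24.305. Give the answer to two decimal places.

43.73 weight percent

Formula mass = 2.31*24.305 + 0.69*55.845 + 1*39.098 + 1*26.982 + 3*28.085 + 12*15.999 + 2*1.008 = 439.017 g/mol, of which 191.988 g is O.
So O makes up 191.988/439.017 = 0.4373 of the mass, i.e. 43.73%.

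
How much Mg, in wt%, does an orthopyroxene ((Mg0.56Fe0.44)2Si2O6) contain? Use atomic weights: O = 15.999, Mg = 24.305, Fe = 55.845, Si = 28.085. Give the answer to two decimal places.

11.91 wt%

Formula mass = 1.12*24.305 + 0.88*55.845 + 2*28.085 + 6*15.999 = 228.529 g/mol, of which 27.222 g is Mg.
So Mg makes up 27.222/228.529 = 0.1191 of the mass, i.e. 11.91%.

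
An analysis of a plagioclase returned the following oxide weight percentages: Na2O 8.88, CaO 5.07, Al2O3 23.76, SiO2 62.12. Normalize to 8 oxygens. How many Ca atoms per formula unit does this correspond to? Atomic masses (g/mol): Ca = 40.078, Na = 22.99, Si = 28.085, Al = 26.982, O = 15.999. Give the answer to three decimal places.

0.241 Ca apfu

8.88 wt% Na2O ÷ 61.979 g/mol = 0.14327 mol, giving 0.28654 Na and 0.14327 O.
5.07 wt% CaO ÷ 56.077 g/mol = 0.09041 mol, giving 0.09041 Ca and 0.09041 O.
23.76 wt% Al2O3 ÷ 101.961 g/mol = 0.23303 mol, giving 0.46606 Al and 0.69909 O.
62.12 wt% SiO2 ÷ 60.083 g/mol = 1.03390 mol, giving 1.03390 Si and 2.06780 O.
Oxygen sums to 3.00057; scaling by 8/3.00057 = 2.66616 puts the formula on 8 O.
Ca: 0.09041 × 2.66616 = 0.241 atoms per formula unit.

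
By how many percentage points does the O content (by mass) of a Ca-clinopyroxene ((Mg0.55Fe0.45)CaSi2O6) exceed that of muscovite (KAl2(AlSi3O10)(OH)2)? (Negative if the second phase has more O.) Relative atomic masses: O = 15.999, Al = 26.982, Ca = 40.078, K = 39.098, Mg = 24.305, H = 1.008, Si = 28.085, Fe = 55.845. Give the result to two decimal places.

-6.60 percentage points

M((Mg0.55Fe0.45)CaSi2O6) = 230.740 g/mol, so wt% O = 95.994/230.740 × 100 = 41.60%.
M(KAl2(AlSi3O10)(OH)2) = 398.303 g/mol, so wt% O = 191.988/398.303 × 100 = 48.20%.
41.60 − 48.20 = -6.60 pp.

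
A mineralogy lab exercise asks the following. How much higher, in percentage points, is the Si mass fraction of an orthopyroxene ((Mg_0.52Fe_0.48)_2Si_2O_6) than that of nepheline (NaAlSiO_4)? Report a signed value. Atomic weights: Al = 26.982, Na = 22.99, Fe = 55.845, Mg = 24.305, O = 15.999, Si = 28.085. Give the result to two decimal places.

4.54 percentage points

First mineral: 56.170 g Si in 231.052 g formula = 24.31 wt% Si.
Second mineral: 28.085 g Si in 142.053 g formula = 19.77 wt% Si.
24.31% − 19.77% gives a difference of 4.54 percentage points.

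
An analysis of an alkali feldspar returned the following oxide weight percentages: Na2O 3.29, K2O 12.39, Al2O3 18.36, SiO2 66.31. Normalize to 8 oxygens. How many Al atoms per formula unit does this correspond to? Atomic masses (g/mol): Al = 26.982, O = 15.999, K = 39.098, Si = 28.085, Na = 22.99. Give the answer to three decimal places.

0.983 Al apfu

Na2O: 3.29/61.979 = 0.05308 mol → 0.10616 mol Na, 0.05308 mol O.
K2O: 12.39/94.195 = 0.13154 mol → 0.26308 mol K, 0.13154 mol O.
Al2O3: 18.36/101.961 = 0.18007 mol → 0.36014 mol Al, 0.54021 mol O.
SiO2: 66.31/60.083 = 1.10364 mol → 1.10364 mol Si, 2.20728 mol O.
Total oxygen = 2.93211 mol. Normalization factor = 8/2.93211 = 2.72841.
Al per 8 O = 0.36014 × 2.72841 = 0.983.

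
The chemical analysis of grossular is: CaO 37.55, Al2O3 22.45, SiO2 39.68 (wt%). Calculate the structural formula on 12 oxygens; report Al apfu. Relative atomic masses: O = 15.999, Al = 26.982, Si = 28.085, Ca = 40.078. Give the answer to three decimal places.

CaO (M=56.077): mol = 0.66961; Ca = 0.66961, O = 0.66961.
Al2O3 (M=101.961): mol = 0.22018; Al = 0.44036, O = 0.66054.
SiO2 (M=60.083): mol = 0.66042; Si = 0.66042, O = 1.32084.
ΣO = 2.65099; factor = 12/ΣO = 4.52661.
Al apfu = 0.44036 × 4.52661 = 1.993.

1.993 Al apfu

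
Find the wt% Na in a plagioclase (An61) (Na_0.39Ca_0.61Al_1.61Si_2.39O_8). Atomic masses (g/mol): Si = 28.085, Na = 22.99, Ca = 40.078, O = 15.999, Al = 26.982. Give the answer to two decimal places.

3.30 wt%

Molar mass of Na_0.39Ca_0.61Al_1.61Si_2.39O_8: 0.39·22.99 + 0.61·40.078 + 1.61·26.982 + 2.39·28.085 + 8·15.999 = 271.970 g/mol.
Mass of Na per formula unit: 0.39 × 22.99 = 8.966 g.
Weight fraction Na = 8.966 / 271.970 = 0.0330.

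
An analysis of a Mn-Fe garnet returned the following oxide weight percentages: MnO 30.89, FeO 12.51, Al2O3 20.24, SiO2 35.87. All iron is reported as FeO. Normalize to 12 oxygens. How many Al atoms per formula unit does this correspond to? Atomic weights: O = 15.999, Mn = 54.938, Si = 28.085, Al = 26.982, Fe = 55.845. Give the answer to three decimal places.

30.89 wt% MnO ÷ 70.937 g/mol = 0.43546 mol, giving 0.43546 Mn and 0.43546 O.
12.51 wt% FeO ÷ 71.844 g/mol = 0.17413 mol, giving 0.17413 Fe and 0.17413 O.
20.24 wt% Al2O3 ÷ 101.961 g/mol = 0.19851 mol, giving 0.39702 Al and 0.59553 O.
35.87 wt% SiO2 ÷ 60.083 g/mol = 0.59701 mol, giving 0.59701 Si and 1.19402 O.
Oxygen sums to 2.39914; scaling by 12/2.39914 = 5.00179 puts the formula on 12 O.
Al: 0.39702 × 5.00179 = 1.986 atoms per formula unit.

1.986 Al apfu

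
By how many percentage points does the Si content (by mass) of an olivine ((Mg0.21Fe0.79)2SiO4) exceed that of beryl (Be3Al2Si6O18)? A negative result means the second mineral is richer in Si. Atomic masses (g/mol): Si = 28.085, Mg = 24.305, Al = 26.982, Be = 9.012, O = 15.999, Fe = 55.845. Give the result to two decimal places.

-16.61 percentage points

Si in (Mg0.21Fe0.79)2SiO4: molar mass 190.524 g/mol; 1×28.085 = 28.085 g → 14.74 wt%.
Si in Be3Al2Si6O18: molar mass 537.492 g/mol; 6×28.085 = 168.510 g → 31.35 wt%.
Difference = 14.74 − 31.35 = -16.61 percentage points.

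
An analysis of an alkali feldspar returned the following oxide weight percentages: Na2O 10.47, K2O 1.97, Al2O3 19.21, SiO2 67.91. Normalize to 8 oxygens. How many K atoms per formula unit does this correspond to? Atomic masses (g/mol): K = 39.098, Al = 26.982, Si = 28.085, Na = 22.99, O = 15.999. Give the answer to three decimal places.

10.47 wt% Na2O ÷ 61.979 g/mol = 0.16893 mol, giving 0.33786 Na and 0.16893 O.
1.97 wt% K2O ÷ 94.195 g/mol = 0.02091 mol, giving 0.04182 K and 0.02091 O.
19.21 wt% Al2O3 ÷ 101.961 g/mol = 0.18841 mol, giving 0.37682 Al and 0.56523 O.
67.91 wt% SiO2 ÷ 60.083 g/mol = 1.13027 mol, giving 1.13027 Si and 2.26054 O.
Oxygen sums to 3.01561; scaling by 8/3.01561 = 2.65286 puts the formula on 8 O.
K: 0.04182 × 2.65286 = 0.111 atoms per formula unit.

0.111 K apfu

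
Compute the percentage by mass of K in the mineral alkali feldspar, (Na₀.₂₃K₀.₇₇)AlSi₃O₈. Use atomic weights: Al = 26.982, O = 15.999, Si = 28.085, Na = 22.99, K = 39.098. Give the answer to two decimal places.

M((Na₀.₂₃K₀.₇₇)AlSi₃O₈) = 274.622 g/mol.
K contributes 0.77 × 39.098 = 30.105 g per mole.
30.105/274.622 = 0.1096 → 10.96%.

10.96 weight percent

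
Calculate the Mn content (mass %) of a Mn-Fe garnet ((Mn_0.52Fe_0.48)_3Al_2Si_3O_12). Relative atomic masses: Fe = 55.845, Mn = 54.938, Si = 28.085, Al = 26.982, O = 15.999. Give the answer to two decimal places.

17.27 mass %

Molar mass of (Mn_0.52Fe_0.48)_3Al_2Si_3O_12: 1.56*54.938 + 1.44*55.845 + 2*26.982 + 3*28.085 + 12*15.999 = 496.327 g/mol.
Mass of Mn per formula unit: 1.56 × 54.938 = 85.703 g.
Weight fraction Mn = 85.703 / 496.327 = 0.1727.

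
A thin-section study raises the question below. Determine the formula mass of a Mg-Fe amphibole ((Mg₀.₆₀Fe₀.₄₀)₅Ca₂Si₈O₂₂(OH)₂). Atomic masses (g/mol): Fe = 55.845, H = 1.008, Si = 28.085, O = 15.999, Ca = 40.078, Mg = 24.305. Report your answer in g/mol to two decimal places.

The formula mass is the sum 3·24.305 + 2·55.845 + 2·40.078 + 8·28.085 + 24·15.999 + 2·1.008.

875.43 g/mol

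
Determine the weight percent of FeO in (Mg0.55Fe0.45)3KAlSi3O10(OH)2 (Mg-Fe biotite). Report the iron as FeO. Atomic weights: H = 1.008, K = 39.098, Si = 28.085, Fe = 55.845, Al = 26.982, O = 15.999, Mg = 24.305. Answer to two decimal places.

21.09 wt%

M((Mg0.55Fe0.45)3KAlSi3O10(OH)2) = 459.833 g/mol; M(FeO) = 71.844 g/mol.
Moles FeO per formula unit = 1.35 Fe ÷ 1 = 1.3500.
FeO fraction = (1.3500 × 71.844) / 459.833 = 96.989/459.833 = 0.2109.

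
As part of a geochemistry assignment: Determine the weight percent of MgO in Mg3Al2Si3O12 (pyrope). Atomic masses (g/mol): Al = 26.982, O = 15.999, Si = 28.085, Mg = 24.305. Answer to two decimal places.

Molar mass of Mg3Al2Si3O12 = 3×24.305 + 2×26.982 + 3×28.085 + 12×15.999 = 403.122 g/mol.
Each formula unit contains 3 Mg, equivalent to 3/1 = 3.0000 mol MgO.
M(MgO) = 1×24.305 + 1×15.999 = 40.304 g/mol.
Mass of MgO per formula unit = 3.0000 × 40.304 = 120.912 g.
MgO wt% = 120.912 / 403.122 × 100 = 29.99%.

29.99 wt%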